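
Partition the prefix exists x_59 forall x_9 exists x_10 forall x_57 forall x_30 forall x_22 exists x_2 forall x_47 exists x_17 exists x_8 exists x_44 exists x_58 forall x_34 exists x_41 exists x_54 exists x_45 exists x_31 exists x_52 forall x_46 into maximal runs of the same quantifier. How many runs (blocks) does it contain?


Alternations = 9.
Blocks = alternations + 1 = 10

10


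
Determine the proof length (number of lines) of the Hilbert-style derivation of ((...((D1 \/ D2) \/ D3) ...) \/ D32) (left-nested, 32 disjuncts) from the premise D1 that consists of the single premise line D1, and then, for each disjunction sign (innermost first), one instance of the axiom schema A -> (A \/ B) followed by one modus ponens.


Building the left-nested 32-ary disjunction from D1:
- 1 premise line (D1)
- 32 disjuncts means 31 disjunction signs; each needs 1 axiom instance + 1 MP = 2 lines: 2 * 31 = 62
Total = 1 + 62 = 63 lines.

63


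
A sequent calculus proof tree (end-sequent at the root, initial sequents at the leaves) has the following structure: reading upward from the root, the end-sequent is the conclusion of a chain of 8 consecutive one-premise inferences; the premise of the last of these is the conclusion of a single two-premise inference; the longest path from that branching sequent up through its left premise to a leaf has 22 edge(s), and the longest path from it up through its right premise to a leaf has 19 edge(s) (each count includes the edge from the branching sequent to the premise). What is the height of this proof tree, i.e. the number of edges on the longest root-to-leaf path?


Longest path through the left premise: 22 edges (measured from the branching sequent)
Longest path through the right premise: 19 edges
Height of the subtree rooted at the branching sequent: max(22, 19) = 22
The branching sequent sits 8 edges above the root (the chain of one-premise inferences), so height = 22 + 8 = 30

30


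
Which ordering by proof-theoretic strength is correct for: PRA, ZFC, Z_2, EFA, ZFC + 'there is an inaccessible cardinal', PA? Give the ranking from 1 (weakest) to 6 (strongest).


Ordering by consistency strength:
1. EFA
2. PRA
3. PA
4. Z_2
5. ZFC
6. ZFC + 'there is an inaccessible cardinal'


PRA=2, ZFC=5, Z_2=4, EFA=1, ZFC + 'there is an inaccessible cardinal'=6, PA=3


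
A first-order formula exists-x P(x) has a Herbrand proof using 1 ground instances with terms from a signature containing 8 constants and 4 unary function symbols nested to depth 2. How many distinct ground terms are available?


Herbrand terms by depth:
Depth 0: 8 constants
Depth 1: 32 new terms (running total: 40)
Depth 2: 128 new terms (running total: 168)
Total distinct ground terms = 168

168


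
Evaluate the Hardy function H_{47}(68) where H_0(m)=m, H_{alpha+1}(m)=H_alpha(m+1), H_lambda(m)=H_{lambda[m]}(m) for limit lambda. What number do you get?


H_47(68):
For finite ordinals k, H_k(n) = n + k (each successor step adds 1).
H_47(68) = 68 + 47 = 115

115


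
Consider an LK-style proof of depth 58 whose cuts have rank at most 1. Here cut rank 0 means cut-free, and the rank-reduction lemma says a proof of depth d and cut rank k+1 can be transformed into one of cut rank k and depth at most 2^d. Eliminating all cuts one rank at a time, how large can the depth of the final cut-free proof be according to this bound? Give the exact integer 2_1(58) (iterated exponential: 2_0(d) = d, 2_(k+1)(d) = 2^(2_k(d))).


Each rank reduction sends depth d to at most 2^d; cut rank r needs r reductions.
2_0(58) = 58
2_1(58) = 2^58 = 288230376151711744
Cut-free depth bound = 288230376151711744

288230376151711744


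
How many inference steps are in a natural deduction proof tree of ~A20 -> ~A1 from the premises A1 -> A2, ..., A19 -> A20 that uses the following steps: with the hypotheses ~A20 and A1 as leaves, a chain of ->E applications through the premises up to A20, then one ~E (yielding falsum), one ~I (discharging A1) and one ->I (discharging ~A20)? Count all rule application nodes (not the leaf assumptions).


From hypothesis A1, 19 ->E steps along the 19 premises yield A20.
~E with hypothesis ~A20 gives falsum (1 node); ~I discharging A1 gives ~A1 (1 node); ->I discharging ~A20 gives the goal (1 node).
Total = 19 + 3 = 22 inference nodes.

22


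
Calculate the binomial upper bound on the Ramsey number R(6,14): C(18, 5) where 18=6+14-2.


R(6,14) <= C(6+14-2, 6-1) = C(18, 5)
C(18, 5) = 18! / (5! * 13!)
= 8568

8568


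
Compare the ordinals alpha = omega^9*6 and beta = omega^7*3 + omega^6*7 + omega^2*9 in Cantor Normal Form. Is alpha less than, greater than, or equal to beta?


Compare term by term from highest exponent:
alpha = omega^9*6
beta = omega^7*3 + omega^6*7 + omega^2*9
Term 1: alpha has omega^9*6, beta has omega^7*3
Term 2: alpha has omega^0*0, beta has omega^6*7
Term 3: alpha has omega^0*0, beta has omega^2*9
Result: alpha > beta

alpha > beta


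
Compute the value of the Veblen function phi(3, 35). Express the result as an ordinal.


phi(3, 35):
phi(3, beta) = eta_beta (the beta-th eta number, fixed point of zeta).
phi(3, 35) = eta_35

eta_35


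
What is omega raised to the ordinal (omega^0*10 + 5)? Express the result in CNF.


omega^(omega^0*10 + 5):
omega^0 = 1, so the exponent is 10 + 5 = 15 (finite ordinal addition).
Result = omega^15, already a single CNF term.

omega^15


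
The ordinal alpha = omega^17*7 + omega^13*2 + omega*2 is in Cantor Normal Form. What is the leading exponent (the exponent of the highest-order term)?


CNF: omega^17*7 + omega^13*2 + omega*2
The leading term is omega^17*7, which has exponent 17.

17


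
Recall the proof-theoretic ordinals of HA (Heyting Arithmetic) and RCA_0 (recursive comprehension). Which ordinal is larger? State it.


Proof-theoretic ordinal of HA (Heyting Arithmetic): epsilon_0
Proof-theoretic ordinal of RCA_0 (recursive comprehension): omega^omega
Comparing: omega^omega < epsilon_0.
The larger ordinal is epsilon_0 (from HA (Heyting Arithmetic)).

epsilon_0


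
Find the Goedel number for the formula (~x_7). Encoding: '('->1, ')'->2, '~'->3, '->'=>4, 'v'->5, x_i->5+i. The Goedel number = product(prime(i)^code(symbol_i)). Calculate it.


Formula: (~x_7)
Symbol codes: [1, 3, 12, 2]
Primes: [2, 3, 5, 7]
p_1^1 = 2^1 = 2
p_2^3 = 3^3 = 27
p_3^12 = 5^12 = 244140625
p_4^2 = 7^2 = 49
Product = 645996093750

645996093750


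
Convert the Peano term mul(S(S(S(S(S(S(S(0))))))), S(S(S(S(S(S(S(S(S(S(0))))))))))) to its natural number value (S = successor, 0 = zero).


mul(S^7(0), S^10(0)):
S^7(0) = 7
S^10(0) = 10
7 * 10 = 70

70


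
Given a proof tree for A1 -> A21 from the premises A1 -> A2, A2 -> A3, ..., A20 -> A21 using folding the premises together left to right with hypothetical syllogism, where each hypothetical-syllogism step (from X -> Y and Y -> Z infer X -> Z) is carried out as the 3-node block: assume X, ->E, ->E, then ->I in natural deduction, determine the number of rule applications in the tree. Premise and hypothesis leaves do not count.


There are 20 premises in the chain. The first HS step combines premises 1 and 2; each further premise needs one more HS step.
So 20 premises require 20 - 1 = 19 hypothetical-syllogism steps.
Each HS step uses 3 inference nodes (->E, ->E, ->I).
19 * 3 = 57 total inference nodes.

57


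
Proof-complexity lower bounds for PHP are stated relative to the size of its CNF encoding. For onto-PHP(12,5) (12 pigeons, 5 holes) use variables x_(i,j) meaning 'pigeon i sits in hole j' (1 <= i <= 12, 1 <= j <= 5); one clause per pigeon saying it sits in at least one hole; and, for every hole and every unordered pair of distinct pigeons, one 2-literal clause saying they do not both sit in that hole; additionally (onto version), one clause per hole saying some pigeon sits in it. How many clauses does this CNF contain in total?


onto-PHP(12,5): 12 pigeons, 5 holes, 12*5 = 60 variables.
- pigeon clauses: one per pigeon -> 12 clauses
- hole clauses: 5 holes * C(12,2) = 5 * 66 -> 330 clauses
- onto clauses: one per hole -> 5 clauses
Total clauses = 12 + 330 + 5 = 347

347


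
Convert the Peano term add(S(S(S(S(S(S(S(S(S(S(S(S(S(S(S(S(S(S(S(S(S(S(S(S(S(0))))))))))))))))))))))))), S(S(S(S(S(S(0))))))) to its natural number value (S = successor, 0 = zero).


add(S^25(0), S^6(0)):
S^25(0) = 25
S^6(0) = 6
25 + 6 = 31

31


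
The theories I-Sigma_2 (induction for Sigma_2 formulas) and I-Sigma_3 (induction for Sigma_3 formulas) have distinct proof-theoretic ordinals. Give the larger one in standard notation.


Proof-theoretic ordinal of I-Sigma_2 (induction for Sigma_2 formulas): omega^(omega^omega)
Proof-theoretic ordinal of I-Sigma_3 (induction for Sigma_3 formulas): omega^(omega^(omega^omega))
Comparing: omega^(omega^omega) < omega^(omega^(omega^omega)).
The larger ordinal is omega^(omega^(omega^omega)) (from I-Sigma_3 (induction for Sigma_3 formulas)).

omega^(omega^(omega^omega))


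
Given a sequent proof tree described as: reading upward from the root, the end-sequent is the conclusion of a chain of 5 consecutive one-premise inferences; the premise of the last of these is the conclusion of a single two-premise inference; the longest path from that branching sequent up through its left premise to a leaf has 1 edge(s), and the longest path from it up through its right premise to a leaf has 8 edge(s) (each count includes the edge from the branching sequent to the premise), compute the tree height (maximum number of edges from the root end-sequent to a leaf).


Longest path through the left premise: 1 edges (measured from the branching sequent)
Longest path through the right premise: 8 edges
Height of the subtree rooted at the branching sequent: max(1, 8) = 8
The branching sequent sits 5 edges above the root (the chain of one-premise inferences), so height = 8 + 5 = 13

13


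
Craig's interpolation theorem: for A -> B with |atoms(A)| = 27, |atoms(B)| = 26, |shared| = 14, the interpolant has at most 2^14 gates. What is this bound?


Shared atoms = 14
Craig interpolant size bound = 2^14
= 16384

16384


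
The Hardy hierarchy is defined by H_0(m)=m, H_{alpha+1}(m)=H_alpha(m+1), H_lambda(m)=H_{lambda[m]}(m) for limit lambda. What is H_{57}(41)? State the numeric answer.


H_57(41):
For finite ordinals k, H_k(n) = n + k (each successor step adds 1).
H_57(41) = 41 + 57 = 98

98


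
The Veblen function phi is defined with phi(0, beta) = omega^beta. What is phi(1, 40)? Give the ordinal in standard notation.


phi(1, 40):
phi(1, beta) = epsilon_beta (the beta-th epsilon number).
phi(1, 40) = epsilon_40

epsilon_40


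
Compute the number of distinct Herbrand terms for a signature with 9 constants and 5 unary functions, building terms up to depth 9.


Herbrand terms by depth:
Depth 0: 9 constants
Depth 1: 45 new terms (running total: 54)
Depth 2: 225 new terms (running total: 279)
Depth 3: 1125 new terms (running total: 1404)
Depth 4: 5625 new terms (running total: 7029)
Depth 5: 28125 new terms (running total: 35154)
Depth 6: 140625 new terms (running total: 175779)
Depth 7: 703125 new terms (running total: 878904)
Depth 8: 3515625 new terms (running total: 4394529)
Depth 9: 17578125 new terms (running total: 21972654)
Total distinct ground terms = 21972654

21972654


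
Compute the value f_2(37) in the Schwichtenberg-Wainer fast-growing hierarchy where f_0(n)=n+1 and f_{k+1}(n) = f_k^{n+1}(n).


f_2(37) = f_1^38(37)
f_1(m) = 2m + 1.
Iterating: f_1^k(n) = 2^k*(n+1) - 1.
f_2(37) = 2^38*(37+1) - 1 = 274877906944*38 - 1 = 10445360463871

10445360463871


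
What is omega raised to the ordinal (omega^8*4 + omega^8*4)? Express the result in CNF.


omega^(omega^8*4 + omega^8*4):
Both terms of the exponent have the same exponent 8, so they merge: omega^8*4 + omega^8*4 = omega^8*(4+4) = omega^8*8.
omega raised to a CNF ordinal is a single CNF term: Result = omega^(omega^8*8)

omega^(omega^8*8)


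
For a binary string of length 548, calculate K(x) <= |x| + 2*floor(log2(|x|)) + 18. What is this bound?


floor(log2(548)) = 9
2 * 9 = 18
K(x) <= 548 + 18 + 18 = 584

584


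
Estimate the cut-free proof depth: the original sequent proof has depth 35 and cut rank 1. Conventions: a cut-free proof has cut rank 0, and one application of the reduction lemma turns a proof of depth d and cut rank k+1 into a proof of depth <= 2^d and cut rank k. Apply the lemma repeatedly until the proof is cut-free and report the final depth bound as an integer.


Each rank reduction sends depth d to at most 2^d; cut rank r needs r reductions.
2_0(35) = 35
2_1(35) = 2^35 = 34359738368
Cut-free depth bound = 34359738368

34359738368


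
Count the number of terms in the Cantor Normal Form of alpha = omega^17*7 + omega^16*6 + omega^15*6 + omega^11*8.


CNF: omega^17*7 + omega^16*6 + omega^15*6 + omega^11*8
Count the summands separated by '+':
  term 1: omega^17*7
  term 2: omega^16*6
  term 3: omega^15*6
  term 4: omega^11*8
Total terms = 4

4


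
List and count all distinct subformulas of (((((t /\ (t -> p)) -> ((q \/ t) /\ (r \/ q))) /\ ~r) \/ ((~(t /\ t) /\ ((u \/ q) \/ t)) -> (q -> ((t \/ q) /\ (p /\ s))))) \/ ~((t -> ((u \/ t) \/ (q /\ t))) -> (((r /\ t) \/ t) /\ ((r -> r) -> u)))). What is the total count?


Formula: (((((t /\ (t -> p)) -> ((q \/ t) /\ (r \/ q))) /\ ~r) \/ ((~(t /\ t) /\ ((u \/ q) \/ t)) -> (q -> ((t \/ q) /\ (p /\ s))))) \/ ~((t -> ((u \/ t) \/ (q /\ t))) -> (((r /\ t) \/ t) /\ ((r -> r) -> u))))
Subformulas found:
  1. r
  2. p
  3. q
  4. u
  5. s
  6. t
  7. ~r
  8. (q \/ t)
  9. (u \/ t)
  10. (q /\ t)
  11. (r -> r)
  12. (r /\ t)
  13. (t \/ q)
  14. (p /\ s)
  15. (t /\ t)
  16. (r \/ q)
  17. (t -> p)
  18. (u \/ q)
  19. ~(t /\ t)
  20. ((u \/ q) \/ t)
  21. (t /\ (t -> p))
  22. ((r -> r) -> u)
  23. ((r /\ t) \/ t)
  24. ((u \/ t) \/ (q /\ t))
  25. ((t \/ q) /\ (p /\ s))
  26. ((q \/ t) /\ (r \/ q))
  27. (t -> ((u \/ t) \/ (q /\ t)))
  28. (q -> ((t \/ q) /\ (p /\ s)))
  29. (~(t /\ t) /\ ((u \/ q) \/ t))
  30. (((r /\ t) \/ t) /\ ((r -> r) -> u))
  31. ((t /\ (t -> p)) -> ((q \/ t) /\ (r \/ q)))
  32. (((t /\ (t -> p)) -> ((q \/ t) /\ (r \/ q))) /\ ~r)
  33. ((~(t /\ t) /\ ((u \/ q) \/ t)) -> (q -> ((t \/ q) /\ (p /\ s))))
  34. ((t -> ((u \/ t) \/ (q /\ t))) -> (((r /\ t) \/ t) /\ ((r -> r) -> u)))
  35. ~((t -> ((u \/ t) \/ (q /\ t))) -> (((r /\ t) \/ t) /\ ((r -> r) -> u)))
  36. ((((t /\ (t -> p)) -> ((q \/ t) /\ (r \/ q))) /\ ~r) \/ ((~(t /\ t) /\ ((u \/ q) \/ t)) -> (q -> ((t \/ q) /\ (p /\ s)))))
  37. (((((t /\ (t -> p)) -> ((q \/ t) /\ (r \/ q))) /\ ~r) \/ ((~(t /\ t) /\ ((u \/ q) \/ t)) -> (q -> ((t \/ q) /\ (p /\ s))))) \/ ~((t -> ((u \/ t) \/ (q /\ t))) -> (((r /\ t) \/ t) /\ ((r -> r) -> u))))
Total distinct subformulas = 37

37


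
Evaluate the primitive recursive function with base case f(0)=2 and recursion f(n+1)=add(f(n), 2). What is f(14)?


f(0) = 2
f(1) = add(f(0), 2) = add(2, 2) = 4
f(2) = add(f(1), 2) = add(4, 2) = 6
f(3) = add(f(2), 2) = add(6, 2) = 8
f(4) = add(f(3), 2) = add(8, 2) = 10
f(5) = add(f(4), 2) = add(10, 2) = 12
f(6) = add(f(5), 2) = add(12, 2) = 14
f(7) = add(f(6), 2) = add(14, 2) = 16
f(8) = add(f(7), 2) = add(16, 2) = 18
f(9) = add(f(8), 2) = add(18, 2) = 20
f(10) = add(f(9), 2) = add(20, 2) = 22
f(11) = add(f(10), 2) = add(22, 2) = 24
f(12) = add(f(11), 2) = add(24, 2) = 26
f(13) = add(f(12), 2) = add(26, 2) = 28
f(14) = add(f(13), 2) = add(28, 2) = 30


30


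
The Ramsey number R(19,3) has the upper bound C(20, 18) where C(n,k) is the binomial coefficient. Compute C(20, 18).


R(19,3) <= C(19+3-2, 19-1) = C(20, 18)
C(20, 18) = 20! / (18! * 2!)
= 190

190


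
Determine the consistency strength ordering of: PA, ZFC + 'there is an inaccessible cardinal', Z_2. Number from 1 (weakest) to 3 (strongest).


Ordering by consistency strength:
1. PA
2. Z_2
3. ZFC + 'there is an inaccessible cardinal'


PA=1, ZFC + 'there is an inaccessible cardinal'=3, Z_2=2


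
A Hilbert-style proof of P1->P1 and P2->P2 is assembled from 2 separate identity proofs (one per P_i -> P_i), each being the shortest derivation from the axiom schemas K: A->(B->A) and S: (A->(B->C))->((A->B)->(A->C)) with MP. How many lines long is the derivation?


The shortest proof of A->A from K and S in the Hilbert calculus has exactly 5 lines:
(1) K instance A->((A->A)->A), (2) S instance, (3) MP on 1,2, (4) K instance A->(A->A), (5) MP on 3,4.
For 2 independent identities: 2 * 5 = 10 lines total.

10


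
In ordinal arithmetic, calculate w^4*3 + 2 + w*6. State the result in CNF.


Ordinal addition (w^4*3 + 2) + w*6:
alpha's leading term has exponent 4 > beta's exponent 1, so it survives.
alpha's tail term has exponent 0 < beta's exponent 1, so it is absorbed by beta.
In ordinal addition, any term followed by a strictly larger-exponent term is absorbed.
Result = w^4*3 + w*6

w^4*3 + w*6


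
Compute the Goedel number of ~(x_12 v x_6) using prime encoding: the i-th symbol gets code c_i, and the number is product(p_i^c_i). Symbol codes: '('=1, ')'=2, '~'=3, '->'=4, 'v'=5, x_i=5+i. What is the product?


Formula: ~(x_12 v x_6)
Symbol codes: [3, 1, 17, 5, 11, 2]
Primes: [2, 3, 5, 7, 11, 13]
p_1^3 = 2^3 = 8
p_2^1 = 3^1 = 3
p_3^17 = 5^17 = 762939453125
p_4^5 = 7^5 = 16807
p_5^11 = 11^11 = 285311670611
p_6^2 = 13^2 = 169
Product = 14838764994599926995849609375000

14838764994599926995849609375000


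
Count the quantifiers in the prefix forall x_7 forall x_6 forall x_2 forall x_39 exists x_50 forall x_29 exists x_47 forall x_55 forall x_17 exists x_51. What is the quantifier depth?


Quantifier prefix has 10 quantifier symbols.
Quantifier depth = 10

10


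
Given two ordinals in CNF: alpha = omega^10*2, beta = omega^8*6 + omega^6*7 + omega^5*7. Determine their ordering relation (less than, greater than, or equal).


Compare term by term from highest exponent:
alpha = omega^10*2
beta = omega^8*6 + omega^6*7 + omega^5*7
Term 1: alpha has omega^10*2, beta has omega^8*6
Term 2: alpha has omega^0*0, beta has omega^6*7
Term 3: alpha has omega^0*0, beta has omega^5*7
Result: alpha > beta

alpha > beta


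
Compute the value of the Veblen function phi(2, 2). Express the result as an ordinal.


phi(2, 2):
phi(2, beta) = zeta_beta (the beta-th zeta number, fixed point of epsilon).
phi(2, 2) = zeta_2

zeta_2


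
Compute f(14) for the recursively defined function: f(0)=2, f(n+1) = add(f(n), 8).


f(0) = 2
f(1) = add(f(0), 8) = add(2, 8) = 10
f(2) = add(f(1), 8) = add(10, 8) = 18
f(3) = add(f(2), 8) = add(18, 8) = 26
f(4) = add(f(3), 8) = add(26, 8) = 34
f(5) = add(f(4), 8) = add(34, 8) = 42
f(6) = add(f(5), 8) = add(42, 8) = 50
f(7) = add(f(6), 8) = add(50, 8) = 58
f(8) = add(f(7), 8) = add(58, 8) = 66
f(9) = add(f(8), 8) = add(66, 8) = 74
f(10) = add(f(9), 8) = add(74, 8) = 82
f(11) = add(f(10), 8) = add(82, 8) = 90
f(12) = add(f(11), 8) = add(90, 8) = 98
f(13) = add(f(12), 8) = add(98, 8) = 106
f(14) = add(f(13), 8) = add(106, 8) = 114


114


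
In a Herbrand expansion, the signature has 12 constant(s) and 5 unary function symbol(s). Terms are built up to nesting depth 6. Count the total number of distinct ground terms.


Herbrand terms by depth:
Depth 0: 12 constants
Depth 1: 60 new terms (running total: 72)
Depth 2: 300 new terms (running total: 372)
Depth 3: 1500 new terms (running total: 1872)
Depth 4: 7500 new terms (running total: 9372)
Depth 5: 37500 new terms (running total: 46872)
Depth 6: 187500 new terms (running total: 234372)
Total distinct ground terms = 234372

234372


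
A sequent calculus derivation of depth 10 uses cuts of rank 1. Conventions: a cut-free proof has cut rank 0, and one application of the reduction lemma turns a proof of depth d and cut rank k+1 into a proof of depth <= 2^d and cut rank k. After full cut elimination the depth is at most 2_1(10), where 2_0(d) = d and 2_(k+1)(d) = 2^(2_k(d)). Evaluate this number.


Each rank reduction sends depth d to at most 2^d; cut rank r needs r reductions.
2_0(10) = 10
2_1(10) = 2^10 = 1024
Cut-free depth bound = 1024

1024


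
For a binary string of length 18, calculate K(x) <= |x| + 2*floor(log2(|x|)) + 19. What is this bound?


floor(log2(18)) = 4
2 * 4 = 8
K(x) <= 18 + 8 + 19 = 45

45


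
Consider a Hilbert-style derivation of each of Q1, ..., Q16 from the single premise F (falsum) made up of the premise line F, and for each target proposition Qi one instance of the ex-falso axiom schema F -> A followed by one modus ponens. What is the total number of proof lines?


Ex falso, line by line:
- 1 premise line (F)
- 16 targets, each needing 1 axiom instance (F -> Qi) + 1 MP = 2 lines: 2 * 16 = 32
Total = 1 + 32 = 33 lines.

33


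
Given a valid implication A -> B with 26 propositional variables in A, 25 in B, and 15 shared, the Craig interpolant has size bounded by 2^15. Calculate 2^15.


Shared atoms = 15
Craig interpolant size bound = 2^15
= 32768

32768


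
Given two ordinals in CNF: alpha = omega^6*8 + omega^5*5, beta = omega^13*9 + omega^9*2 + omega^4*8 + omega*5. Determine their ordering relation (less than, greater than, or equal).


Compare term by term from highest exponent:
alpha = omega^6*8 + omega^5*5
beta = omega^13*9 + omega^9*2 + omega^4*8 + omega*5
Term 1: alpha has omega^6*8, beta has omega^13*9
Term 2: alpha has omega^5*5, beta has omega^9*2
Term 3: alpha has omega^0*0, beta has omega^4*8
Term 4: alpha has omega^0*0, beta has omega^1*5
Result: alpha < beta

alpha < beta


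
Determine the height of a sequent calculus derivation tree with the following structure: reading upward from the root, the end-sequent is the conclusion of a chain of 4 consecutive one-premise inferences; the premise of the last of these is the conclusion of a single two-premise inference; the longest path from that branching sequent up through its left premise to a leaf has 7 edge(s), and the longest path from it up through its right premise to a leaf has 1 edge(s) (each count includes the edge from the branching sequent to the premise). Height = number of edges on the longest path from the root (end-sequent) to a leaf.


Longest path through the left premise: 7 edges (measured from the branching sequent)
Longest path through the right premise: 1 edges
Height of the subtree rooted at the branching sequent: max(7, 1) = 7
The branching sequent sits 4 edges above the root (the chain of one-premise inferences), so height = 7 + 4 = 11

11


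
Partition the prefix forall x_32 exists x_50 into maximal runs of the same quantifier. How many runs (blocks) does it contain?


Alternations = 1.
Blocks = alternations + 1 = 2

2


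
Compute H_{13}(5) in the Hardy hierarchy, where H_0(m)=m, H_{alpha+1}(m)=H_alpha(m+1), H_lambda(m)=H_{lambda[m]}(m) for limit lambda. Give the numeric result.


H_13(5):
For finite ordinals k, H_k(n) = n + k (each successor step adds 1).
H_13(5) = 5 + 13 = 18

18


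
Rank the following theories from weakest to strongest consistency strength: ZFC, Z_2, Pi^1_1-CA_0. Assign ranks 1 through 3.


Ordering by consistency strength:
1. Pi^1_1-CA_0
2. Z_2
3. ZFC


ZFC=3, Z_2=2, Pi^1_1-CA_0=1


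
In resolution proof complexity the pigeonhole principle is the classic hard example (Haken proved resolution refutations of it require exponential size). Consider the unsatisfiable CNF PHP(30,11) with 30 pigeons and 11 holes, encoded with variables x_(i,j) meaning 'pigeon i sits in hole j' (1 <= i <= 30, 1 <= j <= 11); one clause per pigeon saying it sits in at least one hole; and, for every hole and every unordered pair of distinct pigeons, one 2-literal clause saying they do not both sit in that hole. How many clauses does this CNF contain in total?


PHP(30,11): 30 pigeons, 11 holes, 30*11 = 330 variables.
- pigeon clauses: one per pigeon -> 30 clauses
- hole clauses: 11 holes * C(30,2) = 11 * 435 -> 4785 clauses
Total clauses = 30 + 4785 = 4815

4815


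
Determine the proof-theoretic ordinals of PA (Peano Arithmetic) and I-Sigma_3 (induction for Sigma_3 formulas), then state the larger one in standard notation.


Proof-theoretic ordinal of PA (Peano Arithmetic): epsilon_0
Proof-theoretic ordinal of I-Sigma_3 (induction for Sigma_3 formulas): omega^(omega^(omega^omega))
Comparing: omega^(omega^(omega^omega)) < epsilon_0.
The larger ordinal is epsilon_0 (from PA (Peano Arithmetic)).

epsilon_0


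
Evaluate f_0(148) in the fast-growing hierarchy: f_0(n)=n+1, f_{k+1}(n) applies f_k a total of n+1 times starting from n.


f_0(148) = 148 + 1 = 149

149


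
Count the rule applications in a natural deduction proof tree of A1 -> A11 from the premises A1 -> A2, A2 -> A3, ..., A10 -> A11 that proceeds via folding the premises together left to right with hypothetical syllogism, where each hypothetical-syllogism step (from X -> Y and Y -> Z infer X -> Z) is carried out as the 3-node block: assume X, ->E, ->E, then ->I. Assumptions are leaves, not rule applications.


There are 10 premises in the chain. The first HS step combines premises 1 and 2; each further premise needs one more HS step.
So 10 premises require 10 - 1 = 9 hypothetical-syllogism steps.
Each HS step uses 3 inference nodes (->E, ->E, ->I).
9 * 3 = 27 total inference nodes.

27


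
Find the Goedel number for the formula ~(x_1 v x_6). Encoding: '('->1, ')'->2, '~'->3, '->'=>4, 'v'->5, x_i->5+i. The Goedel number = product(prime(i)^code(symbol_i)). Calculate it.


Formula: ~(x_1 v x_6)
Symbol codes: [3, 1, 6, 5, 11, 2]
Primes: [2, 3, 5, 7, 11, 13]
p_1^3 = 2^3 = 8
p_2^1 = 3^1 = 3
p_3^6 = 5^6 = 15625
p_4^5 = 7^5 = 16807
p_5^11 = 11^11 = 285311670611
p_6^2 = 13^2 = 169
Product = 303897907089406504875000

303897907089406504875000


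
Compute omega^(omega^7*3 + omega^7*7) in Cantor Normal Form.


omega^(omega^7*3 + omega^7*7):
Both terms of the exponent have the same exponent 7, so they merge: omega^7*3 + omega^7*7 = omega^7*(3+7) = omega^7*10.
omega raised to a CNF ordinal is a single CNF term: Result = omega^(omega^7*10)

omega^(omega^7*10)


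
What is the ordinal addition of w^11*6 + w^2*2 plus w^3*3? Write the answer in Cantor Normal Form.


Ordinal addition (w^11*6 + w^2*2) + w^3*3:
alpha's leading term has exponent 11 > beta's exponent 3, so it survives.
alpha's tail term has exponent 2 < beta's exponent 3, so it is absorbed by beta.
In ordinal addition, any term followed by a strictly larger-exponent term is absorbed.
Result = w^11*6 + w^3*3

w^11*6 + w^3*3


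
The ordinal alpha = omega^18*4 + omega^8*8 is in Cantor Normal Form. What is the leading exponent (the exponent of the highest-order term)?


CNF: omega^18*4 + omega^8*8
The leading term is omega^18*4, which has exponent 18.

18


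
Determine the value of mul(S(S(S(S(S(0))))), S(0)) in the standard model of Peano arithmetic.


mul(S^5(0), S^1(0)):
S^5(0) = 5
S^1(0) = 1
5 * 1 = 5

5


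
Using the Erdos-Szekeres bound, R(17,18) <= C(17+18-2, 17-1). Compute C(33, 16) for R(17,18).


R(17,18) <= C(17+18-2, 17-1) = C(33, 16)
C(33, 16) = 33! / (16! * 17!)
= 1166803110

1166803110


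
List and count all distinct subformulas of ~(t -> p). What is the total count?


Formula: ~(t -> p)
Subformulas found:
  1. p
  2. t
  3. (t -> p)
  4. ~(t -> p)
Total distinct subformulas = 4

4


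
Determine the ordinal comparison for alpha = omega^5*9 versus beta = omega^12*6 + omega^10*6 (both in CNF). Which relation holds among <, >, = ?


Compare term by term from highest exponent:
alpha = omega^5*9
beta = omega^12*6 + omega^10*6
Term 1: alpha has omega^5*9, beta has omega^12*6
Term 2: alpha has omega^0*0, beta has omega^10*6
Result: alpha < beta

alpha < beta


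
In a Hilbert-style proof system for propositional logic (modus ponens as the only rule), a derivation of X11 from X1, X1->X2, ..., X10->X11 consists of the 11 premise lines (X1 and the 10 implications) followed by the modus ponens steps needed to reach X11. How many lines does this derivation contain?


We have 11 premise lines: X1 and 10 implications.
Each implication is detached once by MP, giving 10 MP lines.
11 premise lines + 10 MP lines = 21 total lines.

21


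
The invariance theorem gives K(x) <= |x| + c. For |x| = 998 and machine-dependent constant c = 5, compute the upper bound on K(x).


K(x) <= |x| + c = 998 + 5 = 1003

1003


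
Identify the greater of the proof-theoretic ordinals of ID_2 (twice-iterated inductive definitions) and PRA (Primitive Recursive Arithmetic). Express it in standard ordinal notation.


Proof-theoretic ordinal of ID_2 (twice-iterated inductive definitions): psi_0(epsilon_{Omega_2+1})
Proof-theoretic ordinal of PRA (Primitive Recursive Arithmetic): omega^omega
Comparing: omega^omega < psi_0(epsilon_{Omega_2+1}).
The larger ordinal is psi_0(epsilon_{Omega_2+1}) (from ID_2 (twice-iterated inductive definitions)).

psi_0(epsilon_{Omega_2+1})


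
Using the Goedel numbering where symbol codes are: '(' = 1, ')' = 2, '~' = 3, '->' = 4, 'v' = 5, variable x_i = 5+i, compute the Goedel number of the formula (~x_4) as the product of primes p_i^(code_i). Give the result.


Formula: (~x_4)
Symbol codes: [1, 3, 9, 2]
Primes: [2, 3, 5, 7]
p_1^1 = 2^1 = 2
p_2^3 = 3^3 = 27
p_3^9 = 5^9 = 1953125
p_4^2 = 7^2 = 49
Product = 5167968750

5167968750


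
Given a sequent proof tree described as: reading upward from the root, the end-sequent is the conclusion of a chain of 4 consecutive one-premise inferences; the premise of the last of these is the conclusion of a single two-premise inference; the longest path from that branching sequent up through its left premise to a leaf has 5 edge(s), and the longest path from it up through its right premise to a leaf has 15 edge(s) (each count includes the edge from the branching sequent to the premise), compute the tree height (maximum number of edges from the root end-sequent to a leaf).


Longest path through the left premise: 5 edges (measured from the branching sequent)
Longest path through the right premise: 15 edges
Height of the subtree rooted at the branching sequent: max(5, 15) = 15
The branching sequent sits 4 edges above the root (the chain of one-premise inferences), so height = 15 + 4 = 19

19


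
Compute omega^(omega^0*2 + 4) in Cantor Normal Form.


omega^(omega^0*2 + 4):
omega^0 = 1, so the exponent is 2 + 4 = 6 (finite ordinal addition).
Result = omega^6, already a single CNF term.

omega^6


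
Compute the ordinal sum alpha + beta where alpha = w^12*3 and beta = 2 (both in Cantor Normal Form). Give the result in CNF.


Ordinal addition w^12*3 + 2:
Leading exponent of alpha (12) > leading exponent of beta (0).
Since alpha's term has higher exponent than beta's leading term,
the sum is simply alpha followed by beta.
Result = w^12*3 + 2

w^12*3 + 2


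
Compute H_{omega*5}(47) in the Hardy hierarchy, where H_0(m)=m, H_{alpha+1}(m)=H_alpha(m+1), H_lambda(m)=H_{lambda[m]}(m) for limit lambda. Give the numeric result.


H_{omega*5}(47):
For the Hardy hierarchy, H_{omega*k}(n) = 2^k * n.
2^5 = 32.
32 * 47 = 1504

1504


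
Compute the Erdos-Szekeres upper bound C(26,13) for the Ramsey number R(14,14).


R(14,14) <= C(14+14-2, 14-1) = C(26, 13)
C(26, 13) = 26! / (13! * 13!)
= 10400600

10400600


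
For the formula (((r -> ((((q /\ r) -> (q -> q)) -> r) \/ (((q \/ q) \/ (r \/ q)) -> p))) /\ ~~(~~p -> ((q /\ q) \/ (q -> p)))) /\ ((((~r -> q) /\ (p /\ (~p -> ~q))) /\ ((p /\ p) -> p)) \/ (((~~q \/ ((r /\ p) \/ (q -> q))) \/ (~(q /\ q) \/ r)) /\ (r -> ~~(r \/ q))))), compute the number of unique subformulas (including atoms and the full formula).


Formula: (((r -> ((((q /\ r) -> (q -> q)) -> r) \/ (((q \/ q) \/ (r \/ q)) -> p))) /\ ~~(~~p -> ((q /\ q) \/ (q -> p)))) /\ ((((~r -> q) /\ (p /\ (~p -> ~q))) /\ ((p /\ p) -> p)) \/ (((~~q \/ ((r /\ p) \/ (q -> q))) \/ (~(q /\ q) \/ r)) /\ (r -> ~~(r \/ q)))))
Subformulas found:
  1. r
  2. p
  3. q
  4. ~p
  5. ~r
  6. ~q
  7. ~~p
  8. ~~q
  9. (r /\ p)
  10. (q /\ q)
  11. (q -> p)
  12. (q -> q)
  13. (q /\ r)
  14. (r \/ q)
  15. (p /\ p)
  16. (q \/ q)
  17. ~(q /\ q)
  18. (~r -> q)
  19. ~(r \/ q)
  20. ~~(r \/ q)
  21. (~p -> ~q)
  22. ((p /\ p) -> p)
  23. (~(q /\ q) \/ r)
  24. (r -> ~~(r \/ q))
  25. (p /\ (~p -> ~q))
  26. ((q /\ r) -> (q -> q))
  27. ((q \/ q) \/ (r \/ q))
  28. ((q /\ q) \/ (q -> p))
  29. ((r /\ p) \/ (q -> q))
  30. (((q /\ r) -> (q -> q)) -> r)
  31. (((q \/ q) \/ (r \/ q)) -> p)
  32. (~~q \/ ((r /\ p) \/ (q -> q)))
  33. (~~p -> ((q /\ q) \/ (q -> p)))
  34. ((~r -> q) /\ (p /\ (~p -> ~q)))
  35. ~(~~p -> ((q /\ q) \/ (q -> p)))
  36. ~~(~~p -> ((q /\ q) \/ (q -> p)))
  37. (((~r -> q) /\ (p /\ (~p -> ~q))) /\ ((p /\ p) -> p))
  38. ((~~q \/ ((r /\ p) \/ (q -> q))) \/ (~(q /\ q) \/ r))
  39. ((((q /\ r) -> (q -> q)) -> r) \/ (((q \/ q) \/ (r \/ q)) -> p))
  40. (r -> ((((q /\ r) -> (q -> q)) -> r) \/ (((q \/ q) \/ (r \/ q)) -> p)))
  41. (((~~q \/ ((r /\ p) \/ (q -> q))) \/ (~(q /\ q) \/ r)) /\ (r -> ~~(r \/ q)))
  42. ((r -> ((((q /\ r) -> (q -> q)) -> r) \/ (((q \/ q) \/ (r \/ q)) -> p))) /\ ~~(~~p -> ((q /\ q) \/ (q -> p))))
  43. ((((~r -> q) /\ (p /\ (~p -> ~q))) /\ ((p /\ p) -> p)) \/ (((~~q \/ ((r /\ p) \/ (q -> q))) \/ (~(q /\ q) \/ r)) /\ (r -> ~~(r \/ q))))
  44. (((r -> ((((q /\ r) -> (q -> q)) -> r) \/ (((q \/ q) \/ (r \/ q)) -> p))) /\ ~~(~~p -> ((q /\ q) \/ (q -> p)))) /\ ((((~r -> q) /\ (p /\ (~p -> ~q))) /\ ((p /\ p) -> p)) \/ (((~~q \/ ((r /\ p) \/ (q -> q))) \/ (~(q /\ q) \/ r)) /\ (r -> ~~(r \/ q)))))
Total distinct subformulas = 44

44


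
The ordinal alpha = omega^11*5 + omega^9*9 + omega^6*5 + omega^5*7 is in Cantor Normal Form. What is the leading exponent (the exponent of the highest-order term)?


CNF: omega^11*5 + omega^9*9 + omega^6*5 + omega^5*7
The leading term is omega^11*5, which has exponent 11.

11


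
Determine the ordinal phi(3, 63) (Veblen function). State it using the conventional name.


phi(3, 63):
phi(3, beta) = eta_beta (the beta-th eta number, fixed point of zeta).
phi(3, 63) = eta_63

eta_63


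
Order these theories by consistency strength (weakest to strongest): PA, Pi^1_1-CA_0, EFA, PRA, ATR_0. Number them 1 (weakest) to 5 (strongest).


Ordering by consistency strength:
1. EFA
2. PRA
3. PA
4. ATR_0
5. Pi^1_1-CA_0


PA=3, Pi^1_1-CA_0=5, EFA=1, PRA=2, ATR_0=4


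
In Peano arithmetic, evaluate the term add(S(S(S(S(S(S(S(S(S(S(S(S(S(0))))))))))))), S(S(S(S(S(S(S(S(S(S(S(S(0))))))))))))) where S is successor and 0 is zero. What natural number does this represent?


add(S^13(0), S^12(0)):
S^13(0) = 13
S^12(0) = 12
13 + 12 = 25

25


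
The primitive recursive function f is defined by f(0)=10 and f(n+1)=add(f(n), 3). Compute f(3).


f(0) = 10
f(1) = add(f(0), 3) = add(10, 3) = 13
f(2) = add(f(1), 3) = add(13, 3) = 16
f(3) = add(f(2), 3) = add(16, 3) = 19


19


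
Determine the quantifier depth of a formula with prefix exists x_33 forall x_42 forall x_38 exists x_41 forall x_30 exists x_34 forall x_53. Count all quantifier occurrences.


Quantifier prefix has 7 quantifier symbols.
Quantifier depth = 7

7


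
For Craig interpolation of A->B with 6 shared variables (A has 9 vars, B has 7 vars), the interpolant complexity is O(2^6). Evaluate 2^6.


Shared atoms = 6
Craig interpolant size bound = 2^6
= 64

64


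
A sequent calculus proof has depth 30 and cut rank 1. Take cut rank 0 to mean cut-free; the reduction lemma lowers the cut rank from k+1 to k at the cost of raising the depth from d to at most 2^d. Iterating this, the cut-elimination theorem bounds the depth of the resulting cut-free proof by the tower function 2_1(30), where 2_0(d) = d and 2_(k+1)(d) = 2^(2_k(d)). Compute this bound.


Each rank reduction sends depth d to at most 2^d; cut rank r needs r reductions.
2_0(30) = 30
2_1(30) = 2^30 = 1073741824
Cut-free depth bound = 1073741824

1073741824


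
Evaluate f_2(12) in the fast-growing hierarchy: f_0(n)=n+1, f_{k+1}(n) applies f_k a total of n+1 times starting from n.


f_2(12) = f_1^13(12)
f_1(m) = 2m + 1.
Iterating: f_1^k(n) = 2^k*(n+1) - 1.
f_2(12) = 2^13*(12+1) - 1 = 8192*13 - 1 = 106495

106495


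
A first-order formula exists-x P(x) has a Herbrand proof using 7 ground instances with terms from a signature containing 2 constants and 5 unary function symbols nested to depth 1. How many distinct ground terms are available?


Herbrand terms by depth:
Depth 0: 2 constants
Depth 1: 10 new terms (running total: 12)
Total distinct ground terms = 12

12


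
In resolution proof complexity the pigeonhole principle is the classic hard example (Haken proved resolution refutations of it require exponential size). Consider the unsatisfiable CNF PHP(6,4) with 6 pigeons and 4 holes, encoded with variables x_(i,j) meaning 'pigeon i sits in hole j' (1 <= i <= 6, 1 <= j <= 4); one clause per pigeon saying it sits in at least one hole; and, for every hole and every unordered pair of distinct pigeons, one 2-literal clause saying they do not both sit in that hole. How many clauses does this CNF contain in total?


PHP(6,4): 6 pigeons, 4 holes, 6*4 = 24 variables.
- pigeon clauses: one per pigeon -> 6 clauses
- hole clauses: 4 holes * C(6,2) = 4 * 15 -> 60 clauses
Total clauses = 6 + 60 = 66

66


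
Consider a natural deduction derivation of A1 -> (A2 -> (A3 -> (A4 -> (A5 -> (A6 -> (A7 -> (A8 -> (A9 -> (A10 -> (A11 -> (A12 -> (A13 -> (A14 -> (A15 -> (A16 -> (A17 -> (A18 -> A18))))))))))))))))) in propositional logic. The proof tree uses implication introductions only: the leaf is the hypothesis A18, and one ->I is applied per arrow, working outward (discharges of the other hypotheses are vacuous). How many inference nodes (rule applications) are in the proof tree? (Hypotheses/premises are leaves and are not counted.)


The formula has 18 arrows (->); its innermost consequent A18 is one of the antecedents,
so the proof starts from the hypothesis leaf A18 (not a rule application) and closes one arrow per ->I.
Building A1 -> (A2 -> (A3 -> (A4 -> (A5 -> (A6 -> (A7 -> (A8 -> (A9 -> (A10 -> (A11 -> (A12 -> (A13 -> (A14 -> (A15 -> (A16 -> (A17 -> (A18 -> A18))))))))))))))))) therefore takes 18 nested implication introductions.
Total inference nodes = 18

18


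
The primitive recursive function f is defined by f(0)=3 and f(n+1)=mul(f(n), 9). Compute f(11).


f(0) = 3
f(1) = mul(f(0), 9) = mul(3, 9) = 27
f(2) = mul(f(1), 9) = mul(27, 9) = 243
f(3) = mul(f(2), 9) = mul(243, 9) = 2187
f(4) = mul(f(3), 9) = mul(2187, 9) = 19683
f(5) = mul(f(4), 9) = mul(19683, 9) = 177147
f(6) = mul(f(5), 9) = mul(177147, 9) = 1594323
f(7) = mul(f(6), 9) = mul(1594323, 9) = 14348907
f(8) = mul(f(7), 9) = mul(14348907, 9) = 129140163
f(9) = mul(f(8), 9) = mul(129140163, 9) = 1162261467
f(10) = mul(f(9), 9) = mul(1162261467, 9) = 10460353203
f(11) = mul(f(10), 9) = mul(10460353203, 9) = 94143178827


94143178827


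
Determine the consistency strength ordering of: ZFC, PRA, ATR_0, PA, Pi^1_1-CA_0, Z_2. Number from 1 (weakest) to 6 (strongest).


Ordering by consistency strength:
1. PRA
2. PA
3. ATR_0
4. Pi^1_1-CA_0
5. Z_2
6. ZFC


ZFC=6, PRA=1, ATR_0=3, PA=2, Pi^1_1-CA_0=4, Z_2=5


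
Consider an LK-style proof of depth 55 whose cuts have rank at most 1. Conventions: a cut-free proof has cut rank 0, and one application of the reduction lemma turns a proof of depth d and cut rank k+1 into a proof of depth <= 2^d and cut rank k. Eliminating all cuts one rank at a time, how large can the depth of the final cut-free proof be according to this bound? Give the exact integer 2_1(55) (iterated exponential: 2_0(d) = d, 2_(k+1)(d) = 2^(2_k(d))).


Each rank reduction sends depth d to at most 2^d; cut rank r needs r reductions.
2_0(55) = 55
2_1(55) = 2^55 = 36028797018963968
Cut-free depth bound = 36028797018963968

36028797018963968


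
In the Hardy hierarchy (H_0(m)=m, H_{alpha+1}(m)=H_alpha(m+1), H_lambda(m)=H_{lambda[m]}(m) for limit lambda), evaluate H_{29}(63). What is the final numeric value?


H_29(63):
For finite ordinals k, H_k(n) = n + k (each successor step adds 1).
H_29(63) = 63 + 29 = 92

92


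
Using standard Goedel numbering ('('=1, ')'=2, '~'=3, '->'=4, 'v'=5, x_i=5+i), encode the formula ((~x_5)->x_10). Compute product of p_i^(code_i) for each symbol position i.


Formula: ((~x_5)->x_10)
Symbol codes: [1, 1, 3, 10, 2, 4, 15, 2]
Primes: [2, 3, 5, 7, 11, 13, 17, 19]
p_1^1 = 2^1 = 2
p_2^1 = 3^1 = 3
p_3^3 = 5^3 = 125
p_4^10 = 7^10 = 282475249
p_5^2 = 11^2 = 121
p_6^4 = 13^4 = 28561
p_7^15 = 17^15 = 2862423051509815793
p_8^2 = 19^2 = 361
Product = 756556672058452915443170827121975052750

756556672058452915443170827121975052750
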